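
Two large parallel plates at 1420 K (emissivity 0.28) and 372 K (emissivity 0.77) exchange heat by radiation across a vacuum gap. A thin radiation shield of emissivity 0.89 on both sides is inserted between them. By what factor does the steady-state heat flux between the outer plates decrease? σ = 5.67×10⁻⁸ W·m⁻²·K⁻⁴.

Without shield: q₀ = σΔ(T⁴)/(1/ε₁+1/ε₂−1) with denominator 3.870.
With shield the two gaps are in series; the resistances add: (1/ε₁+1/ε_s−1)+(1/ε_s+1/ε₂−1) = 3.695+1.422 = 5.117.
Heat-flux ratio q₀/q = 5.117/3.870.

factor ≈ 1.32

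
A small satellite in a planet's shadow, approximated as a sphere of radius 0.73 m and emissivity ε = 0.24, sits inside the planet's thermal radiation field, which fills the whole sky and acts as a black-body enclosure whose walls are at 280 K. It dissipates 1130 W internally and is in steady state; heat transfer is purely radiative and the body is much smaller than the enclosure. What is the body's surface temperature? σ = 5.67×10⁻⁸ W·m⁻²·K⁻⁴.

T ≈ 369 K

For a small grey body in a large enclosure, net radiated power = εσA(T⁴ − T_w⁴).
Steady state: P = εσA(T⁴ − T_w⁴) with A = 4πr² = 6.697 m².
T⁴ = P/(εσA) + T_w⁴ = 1130/(0.24·5.67×10⁻⁸·6.697) + (280)⁴
    = 1.240×10¹⁰ + 6.147×10⁹ = 1.855×10¹⁰ K⁴.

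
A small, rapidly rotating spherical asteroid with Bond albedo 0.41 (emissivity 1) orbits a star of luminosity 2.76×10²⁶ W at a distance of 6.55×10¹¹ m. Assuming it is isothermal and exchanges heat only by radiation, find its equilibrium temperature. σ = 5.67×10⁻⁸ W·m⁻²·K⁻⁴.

T ≈ 107 K

First find the stellar flux at distance d: S = L/(4πd²) = 2.76×10²⁶/(4π·(6.55×10¹¹)²) = 51.19 W/m².
For an isothermal sphere, absorbed (1−a)S·πr² = emitted σ·4πr²·T⁴, so T⁴ = (1−a)S/(4σ).
T⁴ = 0.590·51.19/(4·5.67×10⁻⁸) = 1.332×10⁸ K⁴.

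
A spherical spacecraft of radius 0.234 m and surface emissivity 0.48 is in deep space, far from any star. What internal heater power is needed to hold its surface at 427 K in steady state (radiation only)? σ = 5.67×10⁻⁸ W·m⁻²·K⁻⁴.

P = εσ·4πr²·T⁴.
4πr² = 0.6881 m²; T⁴ = 3.324×10¹⁰ K⁴.
P = 0.48·5.67×10⁻⁸·0.6881·3.324×10¹⁰.

P ≈ 623 W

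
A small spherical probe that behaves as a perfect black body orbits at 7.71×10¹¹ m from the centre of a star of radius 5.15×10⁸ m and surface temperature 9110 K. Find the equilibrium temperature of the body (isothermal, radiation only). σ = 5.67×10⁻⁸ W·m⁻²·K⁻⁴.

T ≈ 166 K

The star's surface emits σT_*⁴; at distance d the flux is S = σT_*⁴(R_*/d)².
S = 5.67×10⁻⁸·(9110)⁴·(5.15×10⁸/7.71×10¹¹)² = 174.2 W/m².
For an isothermal sphere T⁴ = (1−a)S/(4σ) = 7.683×10⁸ K⁴.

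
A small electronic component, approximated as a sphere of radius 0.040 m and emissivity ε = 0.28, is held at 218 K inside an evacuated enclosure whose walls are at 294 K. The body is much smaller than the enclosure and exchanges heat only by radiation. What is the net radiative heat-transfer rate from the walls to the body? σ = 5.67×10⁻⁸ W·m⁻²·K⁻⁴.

P_net ≈ 1.66 W

For a small grey body in a large enclosure: P_net = εσA(T_body⁴ − T_wall⁴).
A = 4πr² = 0.02011 m²; T_body⁴ − T_wall⁴ = 2.259×10⁹ − 7.471×10⁹ = -5.213×10⁹ K⁴.
|P_net| = 0.28·5.67×10⁻⁸·0.02011·5.213×10⁹.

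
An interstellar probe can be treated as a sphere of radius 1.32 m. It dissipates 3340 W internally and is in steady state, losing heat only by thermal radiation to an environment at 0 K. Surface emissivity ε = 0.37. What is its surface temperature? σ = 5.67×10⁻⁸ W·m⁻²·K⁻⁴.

T ≈ 292 K

Steady state: internal power = radiated power, P = εσA T⁴.
Radiating area A = 4πr² = 21.90 m².
T⁴ = P/(εσA) = 3340/(0.37·5.67×10⁻⁸·21.90) = 7.271×10⁹ K⁴.
T = (7.271×10⁹)^(1/4).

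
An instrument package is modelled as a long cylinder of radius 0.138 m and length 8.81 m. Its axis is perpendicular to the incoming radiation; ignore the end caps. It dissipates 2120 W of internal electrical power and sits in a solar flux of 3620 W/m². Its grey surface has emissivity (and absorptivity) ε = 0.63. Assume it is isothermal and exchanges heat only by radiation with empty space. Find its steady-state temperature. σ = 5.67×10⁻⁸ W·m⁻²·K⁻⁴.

At steady state, absorbed solar power + internal power = radiated power.
Absorbed: α·S·A_cross = 0.63·3620·2.432 = 5545 W (cross-section 2rL).
Total input = 5545 + 2120 = 7665 W.
Radiated: εσ·A_surf·T⁴ with A_surf = 2πrL = 7.639 m².
T⁴ = 7665/(0.63·5.67×10⁻⁸·7.639) = 2.809×10¹⁰ K⁴.

T ≈ 409 K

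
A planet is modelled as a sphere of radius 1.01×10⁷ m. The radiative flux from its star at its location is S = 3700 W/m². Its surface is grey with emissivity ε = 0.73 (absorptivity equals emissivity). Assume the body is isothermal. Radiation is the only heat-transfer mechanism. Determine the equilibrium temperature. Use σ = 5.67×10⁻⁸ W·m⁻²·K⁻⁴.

T ≈ 357 K

At equilibrium, absorbed power = emitted power.
Absorbing cross-section = πr² = 3.205×10¹⁴ m²; emitting surface = 4πr² = 1.282×10¹⁵ m² (ratio 4).
εS·A_cross = εσ·A_surf·T⁴  ⇒  T⁴ = S/(4σ)   (ε cancels).
T⁴ = 3700/(4·5.67×10⁻⁸) = 1.631×10¹⁰ K⁴.
T = (1.631×10¹⁰)^(1/4).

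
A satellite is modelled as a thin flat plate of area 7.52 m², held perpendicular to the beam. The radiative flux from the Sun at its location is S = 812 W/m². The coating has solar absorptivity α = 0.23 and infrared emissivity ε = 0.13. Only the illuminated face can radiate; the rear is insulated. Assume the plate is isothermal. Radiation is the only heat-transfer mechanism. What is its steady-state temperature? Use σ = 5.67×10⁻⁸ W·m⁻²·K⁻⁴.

T ≈ 399 K

At equilibrium, absorbed power = emitted power.
Absorbing cross-section = A = 7.520 m²; emitting surface = A = 7.520 m² (ratio 1).
αS·A_cross = εσ·A_surf·T⁴  ⇒  T⁴ = αS/(ε·1σ).
T⁴ = 0.230·812/(0.13·1·5.67×10⁻⁸) = 2.534×10¹⁰ K⁴.
T = (2.534×10¹⁰)^(1/4).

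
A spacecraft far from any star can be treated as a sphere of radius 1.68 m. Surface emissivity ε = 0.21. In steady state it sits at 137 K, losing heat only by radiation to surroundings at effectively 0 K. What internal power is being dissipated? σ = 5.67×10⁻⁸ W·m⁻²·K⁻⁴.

P ≈ 149 W

Steady state: P = εσA T⁴.
A = 4πr² = 35.47 m²; T⁴ = (137)⁴ = 3.523×10⁸ K⁴.
P = 0.21 × 5.67×10⁻⁸ × 35.47 × 3.523×10⁸.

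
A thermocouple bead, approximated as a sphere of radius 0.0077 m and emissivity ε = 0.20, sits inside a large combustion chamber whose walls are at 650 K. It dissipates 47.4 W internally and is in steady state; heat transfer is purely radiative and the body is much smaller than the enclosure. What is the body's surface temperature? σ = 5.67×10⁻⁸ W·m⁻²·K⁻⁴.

T ≈ 1550 K

For a small grey body in a large enclosure, net radiated power = εσA(T⁴ − T_w⁴).
Steady state: P = εσA(T⁴ − T_w⁴) with A = 4πr² = 7.451×10⁻⁴ m².
T⁴ = P/(εσA) + T_w⁴ = 47.4/(0.20·5.67×10⁻⁸·7.451×10⁻⁴) + (650)⁴
    = 5.610×10¹² + 1.785×10¹¹ = 5.789×10¹² K⁴.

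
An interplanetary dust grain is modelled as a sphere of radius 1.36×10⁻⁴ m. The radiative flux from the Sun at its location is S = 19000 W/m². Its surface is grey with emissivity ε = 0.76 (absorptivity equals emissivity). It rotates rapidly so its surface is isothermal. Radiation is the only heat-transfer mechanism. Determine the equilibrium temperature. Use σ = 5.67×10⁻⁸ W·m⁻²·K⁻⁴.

At equilibrium, absorbed power = emitted power.
Absorbing cross-section = πr² = 5.811×10⁻⁸ m²; emitting surface = 4πr² = 2.324×10⁻⁷ m² (ratio 4).
εS·A_cross = εσ·A_surf·T⁴  ⇒  T⁴ = S/(4σ)   (ε cancels).
T⁴ = 19000/(4·5.67×10⁻⁸) = 8.377×10¹⁰ K⁴.
T = (8.377×10¹⁰)^(1/4).

T ≈ 538 K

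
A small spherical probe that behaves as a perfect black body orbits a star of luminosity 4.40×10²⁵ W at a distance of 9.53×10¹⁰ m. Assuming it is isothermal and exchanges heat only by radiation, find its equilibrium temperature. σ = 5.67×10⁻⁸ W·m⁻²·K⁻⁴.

T ≈ 203 K

First find the stellar flux at distance d: S = L/(4πd²) = 4.40×10²⁵/(4π·(9.53×10¹⁰)²) = 385.5 W/m².
For an isothermal sphere, absorbed (1−a)S·πr² = emitted σ·4πr²·T⁴, so T⁴ = (1−a)S/(4σ).
T⁴ = 1.00·385.5/(4·5.67×10⁻⁸) = 1.700×10⁹ K⁴.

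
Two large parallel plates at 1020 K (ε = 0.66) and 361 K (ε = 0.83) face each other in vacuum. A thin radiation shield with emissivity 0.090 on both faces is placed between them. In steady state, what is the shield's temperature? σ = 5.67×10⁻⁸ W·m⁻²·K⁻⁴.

In steady state the net flux on the hot side equals that on the cold side.
σ(T₁⁴−T_s⁴)/D₁ = σ(T_s⁴−T₂⁴)/D₂, with D₁ = 1/ε₁+1/ε_s−1 = 11.63, D₂ = 1/ε_s+1/ε₂−1 = 11.32.
Solve for T_s⁴: T_s⁴ = (D₂·T₁⁴ + D₁·T₂⁴)/(D₁+D₂) = 5.425×10¹¹ K⁴.

T_s ≈ 858 K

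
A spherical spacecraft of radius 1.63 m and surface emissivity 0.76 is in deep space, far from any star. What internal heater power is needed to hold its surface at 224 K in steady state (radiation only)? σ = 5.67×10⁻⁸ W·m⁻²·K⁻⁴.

P ≈ 3620 W

P = εσ·4πr²·T⁴.
4πr² = 33.39 m²; T⁴ = 2.518×10⁹ K⁴.
P = 0.76·5.67×10⁻⁸·33.39·2.518×10⁹.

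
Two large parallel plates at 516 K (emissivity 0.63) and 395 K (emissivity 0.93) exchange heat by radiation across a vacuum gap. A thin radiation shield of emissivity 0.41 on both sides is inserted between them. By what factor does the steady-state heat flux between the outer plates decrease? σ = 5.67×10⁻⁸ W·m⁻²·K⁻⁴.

Without shield: q₀ = σΔ(T⁴)/(1/ε₁+1/ε₂−1) with denominator 1.663.
With shield the two gaps are in series; the resistances add: (1/ε₁+1/ε_s−1)+(1/ε_s+1/ε₂−1) = 3.026+2.514 = 5.541.
Heat-flux ratio q₀/q = 5.541/1.663.

factor ≈ 3.33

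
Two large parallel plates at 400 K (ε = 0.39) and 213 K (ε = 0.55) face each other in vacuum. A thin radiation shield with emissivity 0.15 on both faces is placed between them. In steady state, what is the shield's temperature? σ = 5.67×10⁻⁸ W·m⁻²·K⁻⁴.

In steady state the net flux on the hot side equals that on the cold side.
σ(T₁⁴−T_s⁴)/D₁ = σ(T_s⁴−T₂⁴)/D₂, with D₁ = 1/ε₁+1/ε_s−1 = 8.231, D₂ = 1/ε_s+1/ε₂−1 = 7.485.
Solve for T_s⁴: T_s⁴ = (D₂·T₁⁴ + D₁·T₂⁴)/(D₁+D₂) = 1.327×10¹⁰ K⁴.

T_s ≈ 339 K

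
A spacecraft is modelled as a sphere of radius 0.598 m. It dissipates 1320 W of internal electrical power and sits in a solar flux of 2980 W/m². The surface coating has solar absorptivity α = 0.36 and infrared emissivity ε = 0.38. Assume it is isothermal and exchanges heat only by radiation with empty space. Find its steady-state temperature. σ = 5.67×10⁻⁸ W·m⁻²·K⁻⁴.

At steady state, absorbed solar power + internal power = radiated power.
Absorbed: α·S·A_cross = 0.36·2980·1.123 = 1205 W (cross-section πr²).
Total input = 1205 + 1320 = 2525 W.
Radiated: εσ·A_surf·T⁴ with A_surf = 4πr² = 4.494 m².
T⁴ = 2525/(0.38·5.67×10⁻⁸·4.494) = 2.608×10¹⁰ K⁴.

T ≈ 402 K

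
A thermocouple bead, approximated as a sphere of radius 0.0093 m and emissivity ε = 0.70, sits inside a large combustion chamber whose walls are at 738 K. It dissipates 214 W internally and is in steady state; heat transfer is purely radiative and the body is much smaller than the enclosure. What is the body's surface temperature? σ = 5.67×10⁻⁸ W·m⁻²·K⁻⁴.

T ≈ 1510 K

For a small grey body in a large enclosure, net radiated power = εσA(T⁴ − T_w⁴).
Steady state: P = εσA(T⁴ − T_w⁴) with A = 4πr² = 0.001087 m².
T⁴ = P/(εσA) + T_w⁴ = 214/(0.70·5.67×10⁻⁸·0.001087) + (738)⁴
    = 4.961×10¹² + 2.966×10¹¹ = 5.257×10¹² K⁴.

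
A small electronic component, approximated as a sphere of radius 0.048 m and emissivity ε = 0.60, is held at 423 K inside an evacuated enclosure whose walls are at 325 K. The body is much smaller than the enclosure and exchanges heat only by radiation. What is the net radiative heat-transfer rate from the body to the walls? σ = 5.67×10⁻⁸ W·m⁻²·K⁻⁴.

For a small grey body in a large enclosure: P_net = εσA(T_body⁴ − T_wall⁴).
A = 4πr² = 0.02895 m²; T_body⁴ − T_wall⁴ = 3.202×10¹⁰ − 1.116×10¹⁰ = 2.086×10¹⁰ K⁴.
|P_net| = 0.60·5.67×10⁻⁸·0.02895·2.086×10¹⁰.

P_net ≈ 20.5 W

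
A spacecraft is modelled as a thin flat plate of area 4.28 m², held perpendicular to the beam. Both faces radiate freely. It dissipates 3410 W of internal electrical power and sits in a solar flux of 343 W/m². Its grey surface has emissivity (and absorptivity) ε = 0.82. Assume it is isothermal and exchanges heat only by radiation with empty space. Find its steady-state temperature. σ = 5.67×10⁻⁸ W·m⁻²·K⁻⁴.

T ≈ 328 K

At steady state, absorbed solar power + internal power = radiated power.
Absorbed: α·S·A_cross = 0.82·343·4.280 = 1204 W (cross-section A).
Total input = 1204 + 3410 = 4614 W.
Radiated: εσ·A_surf·T⁴ with A_surf = 2A = 8.560 m².
T⁴ = 4614/(0.82·5.67×10⁻⁸·8.560) = 1.159×10¹⁰ K⁴.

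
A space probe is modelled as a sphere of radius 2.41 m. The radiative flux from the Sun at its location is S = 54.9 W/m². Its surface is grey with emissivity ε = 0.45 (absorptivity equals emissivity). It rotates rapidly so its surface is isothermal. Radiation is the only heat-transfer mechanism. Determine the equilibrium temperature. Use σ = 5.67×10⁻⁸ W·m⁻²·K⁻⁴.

T ≈ 125 K

At equilibrium, absorbed power = emitted power.
Absorbing cross-section = πr² = 18.25 m²; emitting surface = 4πr² = 72.99 m² (ratio 4).
εS·A_cross = εσ·A_surf·T⁴  ⇒  T⁴ = S/(4σ)   (ε cancels).
T⁴ = 54.9/(4·5.67×10⁻⁸) = 2.421×10⁸ K⁴.
T = (2.421×10⁸)^(1/4).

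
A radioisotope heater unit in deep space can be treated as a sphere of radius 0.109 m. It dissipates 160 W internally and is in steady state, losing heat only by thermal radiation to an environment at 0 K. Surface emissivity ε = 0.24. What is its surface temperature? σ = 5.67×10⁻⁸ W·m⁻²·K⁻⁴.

Steady state: internal power = radiated power, P = εσA T⁴.
Radiating area A = 4πr² = 0.1493 m².
T⁴ = P/(εσA) = 160/(0.24·5.67×10⁻⁸·0.1493) = 7.875×10¹⁰ K⁴.
T = (7.875×10¹⁰)^(1/4).

T ≈ 530 K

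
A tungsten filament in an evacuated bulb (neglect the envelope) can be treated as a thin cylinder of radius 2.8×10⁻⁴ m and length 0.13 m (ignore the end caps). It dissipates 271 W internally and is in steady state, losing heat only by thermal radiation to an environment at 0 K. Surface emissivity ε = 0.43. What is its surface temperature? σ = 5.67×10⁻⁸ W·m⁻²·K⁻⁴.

T ≈ 2640 K

Steady state: internal power = radiated power, P = εσA T⁴.
Radiating area A = 2πrL = 2.287×10⁻⁴ m².
T⁴ = P/(εσA) = 271/(0.43·5.67×10⁻⁸·2.287×10⁻⁴) = 4.860×10¹³ K⁴.
T = (4.860×10¹³)^(1/4).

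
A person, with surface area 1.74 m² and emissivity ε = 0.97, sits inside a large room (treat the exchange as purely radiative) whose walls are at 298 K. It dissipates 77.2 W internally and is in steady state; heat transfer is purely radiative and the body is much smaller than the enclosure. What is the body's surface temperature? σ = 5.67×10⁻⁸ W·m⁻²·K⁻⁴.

T ≈ 305 K

For a small grey body in a large enclosure, net radiated power = εσA(T⁴ − T_w⁴).
Steady state: P = εσA(T⁴ − T_w⁴) with A = 1.74 m².
T⁴ = P/(εσA) + T_w⁴ = 77.2/(0.97·5.67×10⁻⁸·1.740) + (298)⁴
    = 8.067×10⁸ + 7.886×10⁹ = 8.693×10⁹ K⁴.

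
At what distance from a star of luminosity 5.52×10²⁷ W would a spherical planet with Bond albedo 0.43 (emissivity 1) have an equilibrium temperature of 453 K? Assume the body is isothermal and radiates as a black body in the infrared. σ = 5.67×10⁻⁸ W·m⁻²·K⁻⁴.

d ≈ 1.62×10¹¹ m

For an isothermal black-emitting sphere, (1−a)S·πr² = σ·4πr²·T⁴ ⇒ S = 4σT⁴/(1−a).
S = 4·5.67×10⁻⁸·(453)⁴/0.570 = 16760 W/m².
Flux falls as S = L/(4πd²), so d = √(L/(4πS)) = √(5.52×10²⁷/(4π·16760)).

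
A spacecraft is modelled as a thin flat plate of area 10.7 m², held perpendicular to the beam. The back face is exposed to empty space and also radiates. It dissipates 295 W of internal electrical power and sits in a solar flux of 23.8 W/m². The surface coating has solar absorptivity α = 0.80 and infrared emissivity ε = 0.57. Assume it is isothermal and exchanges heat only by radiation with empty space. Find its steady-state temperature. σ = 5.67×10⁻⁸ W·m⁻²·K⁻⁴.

T ≈ 164 K

At steady state, absorbed solar power + internal power = radiated power.
Absorbed: α·S·A_cross = 0.80·23.8·10.70 = 203.7 W (cross-section A).
Total input = 203.7 + 295 = 498.7 W.
Radiated: εσ·A_surf·T⁴ with A_surf = 2A = 21.40 m².
T⁴ = 498.7/(0.57·5.67×10⁻⁸·21.40) = 7.211×10⁸ K⁴.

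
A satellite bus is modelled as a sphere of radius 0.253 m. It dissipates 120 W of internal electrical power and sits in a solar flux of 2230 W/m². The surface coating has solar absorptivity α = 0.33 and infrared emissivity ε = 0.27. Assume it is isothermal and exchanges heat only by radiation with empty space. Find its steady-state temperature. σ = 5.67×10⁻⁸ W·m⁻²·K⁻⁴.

At steady state, absorbed solar power + internal power = radiated power.
Absorbed: α·S·A_cross = 0.33·2230·0.2011 = 148.0 W (cross-section πr²).
Total input = 148.0 + 120 = 268.0 W.
Radiated: εσ·A_surf·T⁴ with A_surf = 4πr² = 0.8044 m².
T⁴ = 268.0/(0.27·5.67×10⁻⁸·0.8044) = 2.176×10¹⁰ K⁴.

T ≈ 384 K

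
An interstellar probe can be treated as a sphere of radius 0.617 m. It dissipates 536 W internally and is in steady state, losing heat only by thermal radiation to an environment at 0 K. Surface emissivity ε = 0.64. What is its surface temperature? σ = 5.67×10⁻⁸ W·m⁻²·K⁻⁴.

T ≈ 236 K

Steady state: internal power = radiated power, P = εσA T⁴.
Radiating area A = 4πr² = 4.784 m².
T⁴ = P/(εσA) = 536/(0.64·5.67×10⁻⁸·4.784) = 3.088×10⁹ K⁴.
T = (3.088×10⁹)^(1/4).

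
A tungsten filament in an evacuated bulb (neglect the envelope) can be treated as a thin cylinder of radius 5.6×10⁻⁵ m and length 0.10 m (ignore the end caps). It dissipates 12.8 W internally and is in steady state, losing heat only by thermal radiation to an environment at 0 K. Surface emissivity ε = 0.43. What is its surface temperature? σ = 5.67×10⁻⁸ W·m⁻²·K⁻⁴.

T ≈ 1970 K

Steady state: internal power = radiated power, P = εσA T⁴.
Radiating area A = 2πrL = 3.519×10⁻⁵ m².
T⁴ = P/(εσA) = 12.8/(0.43·5.67×10⁻⁸·3.519×10⁻⁵) = 1.492×10¹³ K⁴.
T = (1.492×10¹³)^(1/4).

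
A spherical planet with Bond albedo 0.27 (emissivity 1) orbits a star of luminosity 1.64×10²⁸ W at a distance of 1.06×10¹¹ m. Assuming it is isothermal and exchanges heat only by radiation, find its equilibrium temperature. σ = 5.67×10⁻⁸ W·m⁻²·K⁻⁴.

T ≈ 782 K

First find the stellar flux at distance d: S = L/(4πd²) = 1.64×10²⁸/(4π·(1.06×10¹¹)²) = 1.162×10⁵ W/m².
For an isothermal sphere, absorbed (1−a)S·πr² = emitted σ·4πr²·T⁴, so T⁴ = (1−a)S/(4σ).
T⁴ = 0.730·1.162×10⁵/(4·5.67×10⁻⁸) = 3.739×10¹¹ K⁴.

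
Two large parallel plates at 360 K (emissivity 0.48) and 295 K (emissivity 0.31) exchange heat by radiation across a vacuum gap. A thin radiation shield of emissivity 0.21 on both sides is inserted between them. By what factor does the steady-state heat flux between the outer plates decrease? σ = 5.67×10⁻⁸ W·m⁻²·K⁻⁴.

Without shield: q₀ = σΔ(T⁴)/(1/ε₁+1/ε₂−1) with denominator 4.309.
With shield the two gaps are in series; the resistances add: (1/ε₁+1/ε_s−1)+(1/ε_s+1/ε₂−1) = 5.845+6.988 = 12.83.
Heat-flux ratio q₀/q = 12.83/4.309.

factor ≈ 2.98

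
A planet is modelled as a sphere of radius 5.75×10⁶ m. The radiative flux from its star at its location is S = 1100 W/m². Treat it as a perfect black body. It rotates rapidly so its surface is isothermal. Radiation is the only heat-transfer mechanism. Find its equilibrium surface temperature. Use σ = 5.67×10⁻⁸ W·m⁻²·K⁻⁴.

At equilibrium, absorbed power = emitted power.
Absorbing cross-section = πr² = 1.039×10¹⁴ m²; emitting surface = 4πr² = 4.155×10¹⁴ m² (ratio 4).
S·A_cross = εσ·A_surf·T⁴  ⇒  T⁴ = S/(4σ).
T⁴ = 1.00·1100/(4·5.67×10⁻⁸) = 4.850×10⁹ K⁴.
T = (4.850×10⁹)^(1/4).

T ≈ 264 K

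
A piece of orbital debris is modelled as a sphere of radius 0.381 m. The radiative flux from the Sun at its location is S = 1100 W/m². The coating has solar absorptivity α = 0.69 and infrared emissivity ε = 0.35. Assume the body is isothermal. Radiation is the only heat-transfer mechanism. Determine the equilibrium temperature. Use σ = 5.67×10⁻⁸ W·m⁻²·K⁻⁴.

T ≈ 313 K

At equilibrium, absorbed power = emitted power.
Absorbing cross-section = πr² = 0.4560 m²; emitting surface = 4πr² = 1.824 m² (ratio 4).
αS·A_cross = εσ·A_surf·T⁴  ⇒  T⁴ = αS/(ε·4σ).
T⁴ = 0.690·1100/(0.35·4·5.67×10⁻⁸) = 9.562×10⁹ K⁴.
T = (9.562×10⁹)^(1/4).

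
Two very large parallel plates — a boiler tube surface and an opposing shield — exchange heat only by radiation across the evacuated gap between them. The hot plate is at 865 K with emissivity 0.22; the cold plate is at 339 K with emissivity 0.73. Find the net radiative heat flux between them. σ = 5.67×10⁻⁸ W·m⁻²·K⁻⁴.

q ≈ 6310 W/m²

For two infinite grey parallel plates, q = σ(T₁⁴ − T₂⁴)/(1/ε₁ + 1/ε₂ − 1).
T₁⁴ − T₂⁴ = 5.598×10¹¹ − 1.321×10¹⁰ = 5.466×10¹¹ K⁴.
1/ε₁ + 1/ε₂ − 1 = 4.545 + 1.370 − 1 = 4.915.
q = 5.67×10⁻⁸ × 5.466×10¹¹ / 4.915.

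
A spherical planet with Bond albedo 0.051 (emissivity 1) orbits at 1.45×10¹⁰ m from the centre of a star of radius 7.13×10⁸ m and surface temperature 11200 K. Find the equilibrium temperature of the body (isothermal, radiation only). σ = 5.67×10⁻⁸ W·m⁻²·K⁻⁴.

T ≈ 1730 K

The star's surface emits σT_*⁴; at distance d the flux is S = σT_*⁴(R_*/d)².
S = 5.67×10⁻⁸·(11200)⁴·(7.13×10⁸/1.45×10¹⁰)² = 2.157×10⁶ W/m².
For an isothermal sphere T⁴ = (1−a)S/(4σ) = 9.027×10¹² K⁴.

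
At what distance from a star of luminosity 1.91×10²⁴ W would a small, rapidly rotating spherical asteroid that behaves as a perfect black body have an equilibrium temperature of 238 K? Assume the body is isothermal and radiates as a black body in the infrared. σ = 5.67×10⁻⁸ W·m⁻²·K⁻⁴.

d ≈ 1.45×10¹⁰ m

For an isothermal black-emitting sphere, (1−a)S·πr² = σ·4πr²·T⁴ ⇒ S = 4σT⁴/(1−a).
S = 4·5.67×10⁻⁸·(238)⁴/1.00 = 727.7 W/m².
Flux falls as S = L/(4πd²), so d = √(L/(4πS)) = √(1.91×10²⁴/(4π·727.7)).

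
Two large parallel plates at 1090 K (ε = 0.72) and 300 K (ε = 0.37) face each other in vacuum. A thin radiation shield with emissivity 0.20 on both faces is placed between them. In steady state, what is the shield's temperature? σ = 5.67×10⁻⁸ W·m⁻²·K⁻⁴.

In steady state the net flux on the hot side equals that on the cold side.
σ(T₁⁴−T_s⁴)/D₁ = σ(T_s⁴−T₂⁴)/D₂, with D₁ = 1/ε₁+1/ε_s−1 = 5.389, D₂ = 1/ε_s+1/ε₂−1 = 6.703.
Solve for T_s⁴: T_s⁴ = (D₂·T₁⁴ + D₁·T₂⁴)/(D₁+D₂) = 7.861×10¹¹ K⁴.

T_s ≈ 942 K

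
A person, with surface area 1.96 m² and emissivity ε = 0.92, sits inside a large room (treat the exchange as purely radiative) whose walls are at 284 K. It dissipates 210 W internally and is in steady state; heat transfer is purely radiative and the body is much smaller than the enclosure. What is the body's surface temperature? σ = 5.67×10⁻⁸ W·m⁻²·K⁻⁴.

T ≈ 304 K

For a small grey body in a large enclosure, net radiated power = εσA(T⁴ − T_w⁴).
Steady state: P = εσA(T⁴ − T_w⁴) with A = 1.96 m².
T⁴ = P/(εσA) + T_w⁴ = 210/(0.92·5.67×10⁻⁸·1.960) + (284)⁴
    = 2.054×10⁹ + 6.505×10⁹ = 8.559×10⁹ K⁴.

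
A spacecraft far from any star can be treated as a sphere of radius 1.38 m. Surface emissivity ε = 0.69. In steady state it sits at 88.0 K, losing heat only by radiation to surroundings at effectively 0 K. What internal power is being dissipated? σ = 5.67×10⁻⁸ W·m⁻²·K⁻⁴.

P ≈ 56.1 W

Steady state: P = εσA T⁴.
A = 4πr² = 23.93 m²; T⁴ = (88.0)⁴ = 5.997×10⁷ K⁴.
P = 0.69 × 5.67×10⁻⁸ × 23.93 × 5.997×10⁷.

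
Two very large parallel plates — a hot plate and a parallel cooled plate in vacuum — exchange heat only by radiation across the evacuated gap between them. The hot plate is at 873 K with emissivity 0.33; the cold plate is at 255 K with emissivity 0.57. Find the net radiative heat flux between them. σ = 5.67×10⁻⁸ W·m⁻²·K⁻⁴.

q ≈ 8640 W/m²

For two infinite grey parallel plates, q = σ(T₁⁴ − T₂⁴)/(1/ε₁ + 1/ε₂ − 1).
T₁⁴ − T₂⁴ = 5.808×10¹¹ − 4.228×10⁹ = 5.766×10¹¹ K⁴.
1/ε₁ + 1/ε₂ − 1 = 3.030 + 1.754 − 1 = 3.785.
q = 5.67×10⁻⁸ × 5.766×10¹¹ / 3.785.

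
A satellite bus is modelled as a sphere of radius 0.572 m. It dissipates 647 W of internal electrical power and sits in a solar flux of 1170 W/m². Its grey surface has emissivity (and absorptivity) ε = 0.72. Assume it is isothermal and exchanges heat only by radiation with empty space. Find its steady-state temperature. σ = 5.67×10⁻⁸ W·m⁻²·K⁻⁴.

At steady state, absorbed solar power + internal power = radiated power.
Absorbed: α·S·A_cross = 0.72·1170·1.028 = 865.9 W (cross-section πr²).
Total input = 865.9 + 647 = 1513 W.
Radiated: εσ·A_surf·T⁴ with A_surf = 4πr² = 4.112 m².
T⁴ = 1513/(0.72·5.67×10⁻⁸·4.112) = 9.013×10⁹ K⁴.

T ≈ 308 K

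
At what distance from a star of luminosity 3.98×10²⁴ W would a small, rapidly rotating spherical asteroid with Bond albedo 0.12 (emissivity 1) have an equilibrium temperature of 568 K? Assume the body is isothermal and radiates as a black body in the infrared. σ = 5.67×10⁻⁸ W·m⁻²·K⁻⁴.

d ≈ 3.44×10⁹ m

For an isothermal black-emitting sphere, (1−a)S·πr² = σ·4πr²·T⁴ ⇒ S = 4σT⁴/(1−a).
S = 4·5.67×10⁻⁸·(568)⁴/0.880 = 26830 W/m².
Flux falls as S = L/(4πd²), so d = √(L/(4πS)) = √(3.98×10²⁴/(4π·26830)).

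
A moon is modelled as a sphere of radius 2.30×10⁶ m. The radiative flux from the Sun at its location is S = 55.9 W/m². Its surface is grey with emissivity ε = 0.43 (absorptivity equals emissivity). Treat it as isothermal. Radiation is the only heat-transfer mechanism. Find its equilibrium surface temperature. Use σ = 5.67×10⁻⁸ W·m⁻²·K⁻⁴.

T ≈ 125 K

At equilibrium, absorbed power = emitted power.
Absorbing cross-section = πr² = 1.662×10¹³ m²; emitting surface = 4πr² = 6.648×10¹³ m² (ratio 4).
εS·A_cross = εσ·A_surf·T⁴  ⇒  T⁴ = S/(4σ)   (ε cancels).
T⁴ = 55.9/(4·5.67×10⁻⁸) = 2.465×10⁸ K⁴.
T = (2.465×10⁸)^(1/4).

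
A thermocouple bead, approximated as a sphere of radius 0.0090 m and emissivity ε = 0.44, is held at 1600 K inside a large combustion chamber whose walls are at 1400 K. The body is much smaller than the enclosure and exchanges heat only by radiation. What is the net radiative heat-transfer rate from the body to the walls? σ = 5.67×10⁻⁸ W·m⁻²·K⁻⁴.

P_net ≈ 68.9 W

For a small grey body in a large enclosure: P_net = εσA(T_body⁴ − T_wall⁴).
A = 4πr² = 0.001018 m²; T_body⁴ − T_wall⁴ = 6.554×10¹² − 3.842×10¹² = 2.712×10¹² K⁴.
|P_net| = 0.44·5.67×10⁻⁸·0.001018·2.712×10¹².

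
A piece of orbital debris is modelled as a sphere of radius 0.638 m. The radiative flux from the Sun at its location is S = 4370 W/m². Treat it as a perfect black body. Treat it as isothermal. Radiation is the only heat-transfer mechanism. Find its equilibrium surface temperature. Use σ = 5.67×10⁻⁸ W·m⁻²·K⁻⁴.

At equilibrium, absorbed power = emitted power.
Absorbing cross-section = πr² = 1.279 m²; emitting surface = 4πr² = 5.115 m² (ratio 4).
S·A_cross = εσ·A_surf·T⁴  ⇒  T⁴ = S/(4σ).
T⁴ = 1.00·4370/(4·5.67×10⁻⁸) = 1.927×10¹⁰ K⁴.
T = (1.927×10¹⁰)^(1/4).

T ≈ 373 K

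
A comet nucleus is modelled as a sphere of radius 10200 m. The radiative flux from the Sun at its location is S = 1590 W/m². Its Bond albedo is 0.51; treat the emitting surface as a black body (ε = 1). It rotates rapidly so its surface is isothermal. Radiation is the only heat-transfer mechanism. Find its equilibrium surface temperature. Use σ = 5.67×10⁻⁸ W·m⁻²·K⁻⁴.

At equilibrium, absorbed power = emitted power.
Absorbing cross-section = πr² = 3.269×10⁸ m²; emitting surface = 4πr² = 1.307×10⁹ m² (ratio 4).
(1−a)S·A_cross = εσ·A_surf·T⁴  ⇒  T⁴ = (1−a)S/(4σ).
T⁴ = 0.490·1590/(4·5.67×10⁻⁸) = 3.435×10⁹ K⁴.
T = (3.435×10⁹)^(1/4).

T ≈ 242 K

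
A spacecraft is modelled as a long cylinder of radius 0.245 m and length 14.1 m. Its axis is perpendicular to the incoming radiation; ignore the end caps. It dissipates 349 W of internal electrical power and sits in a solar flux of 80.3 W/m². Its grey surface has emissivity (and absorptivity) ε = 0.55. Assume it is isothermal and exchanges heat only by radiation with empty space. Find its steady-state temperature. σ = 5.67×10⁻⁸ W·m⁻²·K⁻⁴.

T ≈ 176 K

At steady state, absorbed solar power + internal power = radiated power.
Absorbed: α·S·A_cross = 0.55·80.3·6.909 = 305.1 W (cross-section 2rL).
Total input = 305.1 + 349 = 654.1 W.
Radiated: εσ·A_surf·T⁴ with A_surf = 2πrL = 21.71 m².
T⁴ = 654.1/(0.55·5.67×10⁻⁸·21.71) = 9.664×10⁸ K⁴.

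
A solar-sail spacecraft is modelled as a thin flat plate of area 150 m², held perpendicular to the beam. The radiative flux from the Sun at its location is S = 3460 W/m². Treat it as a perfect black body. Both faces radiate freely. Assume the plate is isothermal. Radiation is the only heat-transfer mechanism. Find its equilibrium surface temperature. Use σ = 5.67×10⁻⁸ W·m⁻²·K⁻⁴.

T ≈ 418 K

At equilibrium, absorbed power = emitted power.
Absorbing cross-section = A = 150.0 m²; emitting surface = 2A = 300.0 m² (ratio 2).
S·A_cross = εσ·A_surf·T⁴  ⇒  T⁴ = S/(2σ).
T⁴ = 1.00·3460/(2·5.67×10⁻⁸) = 3.051×10¹⁰ K⁴.
T = (3.051×10¹⁰)^(1/4).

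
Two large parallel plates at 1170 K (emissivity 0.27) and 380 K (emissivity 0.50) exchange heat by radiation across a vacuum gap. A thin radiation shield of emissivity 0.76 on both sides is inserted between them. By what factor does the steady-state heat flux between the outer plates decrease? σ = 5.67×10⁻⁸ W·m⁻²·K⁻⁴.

Without shield: q₀ = σΔ(T⁴)/(1/ε₁+1/ε₂−1) with denominator 4.704.
With shield the two gaps are in series; the resistances add: (1/ε₁+1/ε_s−1)+(1/ε_s+1/ε₂−1) = 4.019+2.316 = 6.335.
Heat-flux ratio q₀/q = 6.335/4.704.

factor ≈ 1.35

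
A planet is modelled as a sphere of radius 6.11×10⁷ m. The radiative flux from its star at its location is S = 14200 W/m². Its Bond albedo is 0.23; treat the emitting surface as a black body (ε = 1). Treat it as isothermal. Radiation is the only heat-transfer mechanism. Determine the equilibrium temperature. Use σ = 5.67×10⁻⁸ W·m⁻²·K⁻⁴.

T ≈ 469 K

At equilibrium, absorbed power = emitted power.
Absorbing cross-section = πr² = 1.173×10¹⁶ m²; emitting surface = 4πr² = 4.691×10¹⁶ m² (ratio 4).
(1−a)S·A_cross = εσ·A_surf·T⁴  ⇒  T⁴ = (1−a)S/(4σ).
T⁴ = 0.770·14200/(4·5.67×10⁻⁸) = 4.821×10¹⁰ K⁴.
T = (4.821×10¹⁰)^(1/4).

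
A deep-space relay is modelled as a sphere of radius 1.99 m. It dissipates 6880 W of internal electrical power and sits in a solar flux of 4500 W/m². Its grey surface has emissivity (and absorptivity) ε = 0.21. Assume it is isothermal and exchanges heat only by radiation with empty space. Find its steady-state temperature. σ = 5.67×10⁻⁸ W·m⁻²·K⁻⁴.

At steady state, absorbed solar power + internal power = radiated power.
Absorbed: α·S·A_cross = 0.21·4500·12.44 = 11760 W (cross-section πr²).
Total input = 11760 + 6880 = 18640 W.
Radiated: εσ·A_surf·T⁴ with A_surf = 4πr² = 49.76 m².
T⁴ = 18640/(0.21·5.67×10⁻⁸·49.76) = 3.145×10¹⁰ K⁴.

T ≈ 421 K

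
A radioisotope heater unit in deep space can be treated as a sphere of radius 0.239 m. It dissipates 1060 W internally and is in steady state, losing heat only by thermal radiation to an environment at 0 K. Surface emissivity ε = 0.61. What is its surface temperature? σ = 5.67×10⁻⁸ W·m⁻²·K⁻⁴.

Steady state: internal power = radiated power, P = εσA T⁴.
Radiating area A = 4πr² = 0.7178 m².
T⁴ = P/(εσA) = 1060/(0.61·5.67×10⁻⁸·0.7178) = 4.270×10¹⁰ K⁴.
T = (4.270×10¹⁰)^(1/4).

T ≈ 455 K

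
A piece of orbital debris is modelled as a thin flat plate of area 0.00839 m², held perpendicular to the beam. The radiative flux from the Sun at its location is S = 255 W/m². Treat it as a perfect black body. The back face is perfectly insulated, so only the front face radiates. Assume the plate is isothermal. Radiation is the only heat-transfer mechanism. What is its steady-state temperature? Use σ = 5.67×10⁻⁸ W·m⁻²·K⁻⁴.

T ≈ 259 K

At equilibrium, absorbed power = emitted power.
Absorbing cross-section = A = 0.008390 m²; emitting surface = A = 0.008390 m² (ratio 1).
S·A_cross = εσ·A_surf·T⁴  ⇒  T⁴ = S/(1σ).
T⁴ = 1.00·255/(1·5.67×10⁻⁸) = 4.497×10⁹ K⁴.
T = (4.497×10⁹)^(1/4).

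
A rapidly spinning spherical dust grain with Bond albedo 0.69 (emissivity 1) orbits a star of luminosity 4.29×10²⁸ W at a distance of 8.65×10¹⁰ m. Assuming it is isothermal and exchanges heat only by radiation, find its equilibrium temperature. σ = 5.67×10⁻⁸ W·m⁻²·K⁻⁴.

First find the stellar flux at distance d: S = L/(4πd²) = 4.29×10²⁸/(4π·(8.65×10¹⁰)²) = 4.563×10⁵ W/m².
For an isothermal sphere, absorbed (1−a)S·πr² = emitted σ·4πr²·T⁴, so T⁴ = (1−a)S/(4σ).
T⁴ = 0.310·4.563×10⁵/(4·5.67×10⁻⁸) = 6.236×10¹¹ K⁴.

T ≈ 889 K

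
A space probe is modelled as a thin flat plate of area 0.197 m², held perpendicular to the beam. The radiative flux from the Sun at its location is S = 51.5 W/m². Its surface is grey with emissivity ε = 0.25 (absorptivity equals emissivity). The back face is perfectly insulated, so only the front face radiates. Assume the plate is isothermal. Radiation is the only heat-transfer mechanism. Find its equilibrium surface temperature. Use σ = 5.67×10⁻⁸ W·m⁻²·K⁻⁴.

At equilibrium, absorbed power = emitted power.
Absorbing cross-section = A = 0.1970 m²; emitting surface = A = 0.1970 m² (ratio 1).
εS·A_cross = εσ·A_surf·T⁴  ⇒  T⁴ = S/(1σ)   (ε cancels).
T⁴ = 51.5/(1·5.67×10⁻⁸) = 9.083×10⁸ K⁴.
T = (9.083×10⁸)^(1/4).

T ≈ 174 K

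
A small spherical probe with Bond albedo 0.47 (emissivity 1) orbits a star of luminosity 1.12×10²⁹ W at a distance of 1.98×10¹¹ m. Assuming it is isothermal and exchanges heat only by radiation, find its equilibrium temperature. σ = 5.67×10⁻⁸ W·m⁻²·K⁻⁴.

T ≈ 854 K

First find the stellar flux at distance d: S = L/(4πd²) = 1.12×10²⁹/(4π·(1.98×10¹¹)²) = 2.273×10⁵ W/m².
For an isothermal sphere, absorbed (1−a)S·πr² = emitted σ·4πr²·T⁴, so T⁴ = (1−a)S/(4σ).
T⁴ = 0.530·2.273×10⁵/(4·5.67×10⁻⁸) = 5.313×10¹¹ K⁴.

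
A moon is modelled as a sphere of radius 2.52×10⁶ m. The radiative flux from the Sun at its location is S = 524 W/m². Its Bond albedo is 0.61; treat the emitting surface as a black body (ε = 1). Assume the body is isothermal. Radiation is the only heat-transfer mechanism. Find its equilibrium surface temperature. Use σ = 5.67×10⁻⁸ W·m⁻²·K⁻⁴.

T ≈ 173 K

At equilibrium, absorbed power = emitted power.
Absorbing cross-section = πr² = 1.995×10¹³ m²; emitting surface = 4πr² = 7.980×10¹³ m² (ratio 4).
(1−a)S·A_cross = εσ·A_surf·T⁴  ⇒  T⁴ = (1−a)S/(4σ).
T⁴ = 0.390·524/(4·5.67×10⁻⁸) = 9.011×10⁸ K⁴.
T = (9.011×10⁸)^(1/4).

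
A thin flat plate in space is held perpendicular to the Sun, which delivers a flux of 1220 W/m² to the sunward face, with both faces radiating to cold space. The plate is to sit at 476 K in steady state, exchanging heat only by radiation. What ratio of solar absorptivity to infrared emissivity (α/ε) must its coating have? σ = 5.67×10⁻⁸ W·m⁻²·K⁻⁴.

α/ε ≈ 4.77

Balance: αS·A = εσ·2A·T⁴ ⇒ α/ε = 2σT⁴/S.
α/ε = 2·5.67×10⁻⁸·(476)⁴/1220 = 2·5.67×10⁻⁸·5.134×10¹⁰/1220.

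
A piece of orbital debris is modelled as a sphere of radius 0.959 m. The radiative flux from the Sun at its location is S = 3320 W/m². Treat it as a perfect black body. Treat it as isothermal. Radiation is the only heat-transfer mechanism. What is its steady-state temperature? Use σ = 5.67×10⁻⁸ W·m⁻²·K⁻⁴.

T ≈ 348 K

At equilibrium, absorbed power = emitted power.
Absorbing cross-section = πr² = 2.889 m²; emitting surface = 4πr² = 11.56 m² (ratio 4).
S·A_cross = εσ·A_surf·T⁴  ⇒  T⁴ = S/(4σ).
T⁴ = 1.00·3320/(4·5.67×10⁻⁸) = 1.464×10¹⁰ K⁴.
T = (1.464×10¹⁰)^(1/4).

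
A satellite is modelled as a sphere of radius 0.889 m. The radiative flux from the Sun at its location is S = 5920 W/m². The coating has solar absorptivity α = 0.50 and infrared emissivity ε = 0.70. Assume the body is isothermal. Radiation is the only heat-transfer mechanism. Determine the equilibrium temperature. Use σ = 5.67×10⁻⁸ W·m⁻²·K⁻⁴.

T ≈ 370 K

At equilibrium, absorbed power = emitted power.
Absorbing cross-section = πr² = 2.483 m²; emitting surface = 4πr² = 9.931 m² (ratio 4).
αS·A_cross = εσ·A_surf·T⁴  ⇒  T⁴ = αS/(ε·4σ).
T⁴ = 0.500·5920/(0.70·4·5.67×10⁻⁸) = 1.864×10¹⁰ K⁴.
T = (1.864×10¹⁰)^(1/4).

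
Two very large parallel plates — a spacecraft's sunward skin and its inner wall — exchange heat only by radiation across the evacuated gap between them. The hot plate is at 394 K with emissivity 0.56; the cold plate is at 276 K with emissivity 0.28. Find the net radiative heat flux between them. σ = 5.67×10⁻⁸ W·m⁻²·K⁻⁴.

q ≈ 238 W/m²

For two infinite grey parallel plates, q = σ(T₁⁴ − T₂⁴)/(1/ε₁ + 1/ε₂ − 1).
T₁⁴ − T₂⁴ = 2.410×10¹⁰ − 5.803×10⁹ = 1.830×10¹⁰ K⁴.
1/ε₁ + 1/ε₂ − 1 = 1.786 + 3.571 − 1 = 4.357.
q = 5.67×10⁻⁸ × 1.830×10¹⁰ / 4.357.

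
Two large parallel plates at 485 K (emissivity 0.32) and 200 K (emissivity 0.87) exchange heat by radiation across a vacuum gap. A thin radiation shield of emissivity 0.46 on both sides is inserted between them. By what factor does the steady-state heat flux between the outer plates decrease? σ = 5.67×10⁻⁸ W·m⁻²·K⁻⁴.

factor ≈ 2.02

Without shield: q₀ = σΔ(T⁴)/(1/ε₁+1/ε₂−1) with denominator 3.274.
With shield the two gaps are in series; the resistances add: (1/ε₁+1/ε_s−1)+(1/ε_s+1/ε₂−1) = 4.299+2.323 = 6.622.
Heat-flux ratio q₀/q = 6.622/3.274.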